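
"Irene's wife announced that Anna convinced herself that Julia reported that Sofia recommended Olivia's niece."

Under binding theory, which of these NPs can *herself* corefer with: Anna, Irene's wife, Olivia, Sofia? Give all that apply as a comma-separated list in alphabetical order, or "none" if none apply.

*herself* is a reflexive; Principle A requires it to be bound within its binding domain — the clause headed by 'convinced'.
— Anna: subject of the clause headed by 'convinced'; c-commands the reflexive within its binding domain — allowed (Principle A).
— Irene's wife: subject of the matrix clause; c-commands the reflexive but lies outside its binding domain — cannot bind it (Principle A).
— Olivia: possessor inside the object DP of the clause headed by 'recommended'; does not c-command the reflexive — cannot bind it (Principle A).
— Sofia: subject of the clause headed by 'recommended'; does not c-command the reflexive — cannot bind it (Principle A).

Anna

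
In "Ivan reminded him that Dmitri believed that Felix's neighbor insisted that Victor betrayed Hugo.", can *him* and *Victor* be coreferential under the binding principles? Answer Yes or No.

No

*Victor* is an R-expression; Principle C requires it to be free (not bound by any c-commanding expression).
— him: object of the matrix clause; the pronoun c-commands the R-expression — coreference blocked (Principle C).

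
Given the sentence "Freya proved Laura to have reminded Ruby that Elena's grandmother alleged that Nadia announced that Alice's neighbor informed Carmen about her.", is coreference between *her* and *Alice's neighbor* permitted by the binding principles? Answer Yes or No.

No

*her* is a pronoun; Principle B requires it to be free in its binding domain — the clause headed by 'informed'.
— Alice's neighbor: subject of the clause headed by 'informed'; c-commands the pronoun within its binding domain — blocked (Principle B).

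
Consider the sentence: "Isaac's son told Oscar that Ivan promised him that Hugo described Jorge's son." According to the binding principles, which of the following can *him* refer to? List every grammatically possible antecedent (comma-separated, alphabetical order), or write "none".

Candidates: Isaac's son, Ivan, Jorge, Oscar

*him* is a pronoun; Principle B requires it to be free in its binding domain — the clause headed by 'promised'.
— Isaac's son: subject of the matrix clause; c-commands the pronoun but lies outside its binding domain — allowed.
— Ivan: subject of the clause headed by 'promised'; c-commands the pronoun within its binding domain — blocked (Principle B).
— Jorge: possessor inside the object DP of the clause headed by 'described'; is c-commanded by the pronoun; coreference would bind this R-expression — blocked (Principle C).
— Oscar: object of the matrix clause; c-commands the pronoun but lies outside its binding domain — allowed.

Isaac's son, Oscar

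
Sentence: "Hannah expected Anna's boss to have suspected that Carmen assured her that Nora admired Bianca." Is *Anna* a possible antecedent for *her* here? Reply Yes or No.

*her* is a pronoun; Principle B requires it to be free in its binding domain — the clause headed by 'assured'.
— Anna: possessor inside the subject DP of the clause headed by 'suspected'; does not c-command the pronoun — Principle B does not apply; allowed.

Yes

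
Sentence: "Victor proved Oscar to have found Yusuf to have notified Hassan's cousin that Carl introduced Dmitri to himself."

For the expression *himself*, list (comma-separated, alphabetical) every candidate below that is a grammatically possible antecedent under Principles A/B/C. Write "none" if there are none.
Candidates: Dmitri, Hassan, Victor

*himself* is a reflexive; Principle A requires it to be bound within its binding domain — the clause headed by 'introduced'.
— Dmitri: object of the clause headed by 'introduced'; c-commands the reflexive within its binding domain — allowed (Principle A).
— Hassan: possessor inside the object DP of the clause headed by 'notified'; does not c-command the reflexive — cannot bind it (Principle A).
— Victor: subject of the matrix clause; c-commands the reflexive but lies outside its binding domain — cannot bind it (Principle A).

Dmitri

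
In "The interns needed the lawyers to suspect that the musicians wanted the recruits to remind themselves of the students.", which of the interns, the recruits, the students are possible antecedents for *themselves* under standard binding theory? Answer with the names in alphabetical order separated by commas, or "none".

the recruits

*themselves* is a reflexive; Principle A requires it to be bound within its binding domain — the clause headed by 'remind'.
— the interns: subject of the matrix clause; c-commands the reflexive but lies outside its binding domain — cannot bind it (Principle A).
— the recruits: subject of the clause headed by 'remind'; c-commands the reflexive within its binding domain — allowed (Principle A).
— the students: second object of the clause headed by 'remind'; does not c-command the reflexive — cannot bind it (Principle A).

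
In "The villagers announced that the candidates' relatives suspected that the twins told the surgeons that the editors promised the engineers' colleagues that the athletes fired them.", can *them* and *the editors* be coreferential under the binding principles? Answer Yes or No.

*the editors* is an R-expression; Principle C requires it to be free (not bound by any c-commanding expression).
— them: object of the clause headed by 'fired'; the pronoun does not c-command the R-expression — coreference allowed.

Yes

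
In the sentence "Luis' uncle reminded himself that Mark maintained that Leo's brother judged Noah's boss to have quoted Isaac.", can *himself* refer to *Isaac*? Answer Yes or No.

No

*himself* is a reflexive; Principle A requires it to be bound within its binding domain — the matrix clause.
— Isaac: object of the clause headed by 'quoted'; does not c-command the reflexive — cannot bind it (Principle A).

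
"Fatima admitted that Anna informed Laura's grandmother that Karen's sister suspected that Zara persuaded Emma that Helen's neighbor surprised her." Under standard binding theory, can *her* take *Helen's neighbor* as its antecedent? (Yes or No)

No

*her* is a pronoun; Principle B requires it to be free in its binding domain — the clause headed by 'surprised'.
— Helen's neighbor: subject of the clause headed by 'surprised'; c-commands the pronoun within its binding domain — blocked (Principle B).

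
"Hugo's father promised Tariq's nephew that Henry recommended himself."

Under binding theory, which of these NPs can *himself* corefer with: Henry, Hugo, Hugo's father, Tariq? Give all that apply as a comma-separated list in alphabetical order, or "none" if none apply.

Henry

*himself* is a reflexive; Principle A requires it to be bound within its binding domain — the clause headed by 'recommended'.
— Henry: subject of the clause headed by 'recommended'; c-commands the reflexive within its binding domain — allowed (Principle A).
— Hugo: possessor inside the subject DP of the matrix clause; does not c-command the reflexive — cannot bind it (Principle A).
— Hugo's father: subject of the matrix clause; c-commands the reflexive but lies outside its binding domain — cannot bind it (Principle A).
— Tariq: possessor inside the object DP of the matrix clause; does not c-command the reflexive — cannot bind it (Principle A).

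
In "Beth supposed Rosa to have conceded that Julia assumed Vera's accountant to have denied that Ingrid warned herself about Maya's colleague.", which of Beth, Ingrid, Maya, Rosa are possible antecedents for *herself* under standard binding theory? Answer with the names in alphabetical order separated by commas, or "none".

*herself* is a reflexive; Principle A requires it to be bound within its binding domain — the clause headed by 'warned'.
— Beth: subject of the matrix clause; c-commands the reflexive but lies outside its binding domain — cannot bind it (Principle A).
— Ingrid: subject of the clause headed by 'warned'; c-commands the reflexive within its binding domain — allowed (Principle A).
— Maya: possessor inside the second object DP of the clause headed by 'warned'; does not c-command the reflexive — cannot bind it (Principle A).
— Rosa: subject of the clause headed by 'conceded'; c-commands the reflexive but lies outside its binding domain — cannot bind it (Principle A).

Ingrid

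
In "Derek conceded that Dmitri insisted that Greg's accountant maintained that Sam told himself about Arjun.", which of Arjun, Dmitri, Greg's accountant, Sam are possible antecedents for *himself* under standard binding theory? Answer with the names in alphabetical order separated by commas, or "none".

*himself* is a reflexive; Principle A requires it to be bound within its binding domain — the clause headed by 'told'.
— Arjun: second object of the clause headed by 'told'; does not c-command the reflexive — cannot bind it (Principle A).
— Dmitri: subject of the clause headed by 'insisted'; c-commands the reflexive but lies outside its binding domain — cannot bind it (Principle A).
— Greg's accountant: subject of the clause headed by 'maintained'; c-commands the reflexive but lies outside its binding domain — cannot bind it (Principle A).
— Sam: subject of the clause headed by 'told'; c-commands the reflexive within its binding domain — allowed (Principle A).

Sam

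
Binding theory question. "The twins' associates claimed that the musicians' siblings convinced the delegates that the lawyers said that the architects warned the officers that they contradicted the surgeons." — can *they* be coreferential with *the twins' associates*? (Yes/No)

Yes

*they* is a pronoun; Principle B requires it to be free in its binding domain — the clause headed by 'contradicted'.
— the twins' associates: subject of the matrix clause; c-commands the pronoun but lies outside its binding domain — allowed.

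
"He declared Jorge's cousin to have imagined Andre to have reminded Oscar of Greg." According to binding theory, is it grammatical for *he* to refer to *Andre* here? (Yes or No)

No

*Andre* is an R-expression; Principle C requires it to be free (not bound by any c-commanding expression).
— he: subject of the matrix clause; the pronoun c-commands the R-expression — coreference blocked (Principle C).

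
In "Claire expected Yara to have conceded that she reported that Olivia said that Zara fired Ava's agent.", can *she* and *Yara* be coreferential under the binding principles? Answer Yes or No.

Yes

*Yara* is an R-expression; Principle C requires it to be free (not bound by any c-commanding expression).
— she: subject of the clause headed by 'reported'; the pronoun does not c-command the R-expression — coreference allowed.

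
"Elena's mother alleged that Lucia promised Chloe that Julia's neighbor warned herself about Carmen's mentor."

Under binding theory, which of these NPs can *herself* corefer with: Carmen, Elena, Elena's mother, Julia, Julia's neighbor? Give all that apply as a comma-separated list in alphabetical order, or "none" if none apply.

Julia's neighbor

*herself* is a reflexive; Principle A requires it to be bound within its binding domain — the clause headed by 'warned'.
— Carmen: possessor inside the second object DP of the clause headed by 'warned'; does not c-command the reflexive — cannot bind it (Principle A).
— Elena: possessor inside the subject DP of the matrix clause; does not c-command the reflexive — cannot bind it (Principle A).
— Elena's mother: subject of the matrix clause; c-commands the reflexive but lies outside its binding domain — cannot bind it (Principle A).
— Julia: possessor inside the subject DP of the clause headed by 'warned'; does not c-command the reflexive — cannot bind it (Principle A).
— Julia's neighbor: subject of the clause headed by 'warned'; c-commands the reflexive within its binding domain — allowed (Principle A).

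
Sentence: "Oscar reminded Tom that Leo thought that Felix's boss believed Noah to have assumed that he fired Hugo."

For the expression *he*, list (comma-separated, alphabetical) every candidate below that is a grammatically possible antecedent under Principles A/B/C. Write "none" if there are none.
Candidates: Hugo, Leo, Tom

Leo, Tom

*he* is a pronoun; Principle B requires it to be free in its binding domain — the clause headed by 'fired'.
— Hugo: object of the clause headed by 'fired'; is c-commanded by the pronoun; coreference would bind this R-expression — blocked (Principle C).
— Leo: subject of the clause headed by 'thought'; c-commands the pronoun but lies outside its binding domain — allowed.
— Tom: object of the matrix clause; c-commands the pronoun but lies outside its binding domain — allowed.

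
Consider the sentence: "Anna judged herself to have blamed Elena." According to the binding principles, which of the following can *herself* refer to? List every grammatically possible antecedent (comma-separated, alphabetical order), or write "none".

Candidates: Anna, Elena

*herself* is a reflexive; Principle A requires it to be bound within its binding domain — the matrix clause.
— Anna: subject of the matrix clause; c-commands the reflexive within its binding domain — allowed (Principle A).
— Elena: object of the clause headed by 'blamed'; does not c-command the reflexive — cannot bind it (Principle A).

Anna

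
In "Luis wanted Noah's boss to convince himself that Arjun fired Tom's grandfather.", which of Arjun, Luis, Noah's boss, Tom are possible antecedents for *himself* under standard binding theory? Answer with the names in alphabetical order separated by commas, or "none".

*himself* is a reflexive; Principle A requires it to be bound within its binding domain — the clause headed by 'convince'.
— Arjun: subject of the clause headed by 'fired'; does not c-command the reflexive — cannot bind it (Principle A).
— Luis: subject of the matrix clause; c-commands the reflexive but lies outside its binding domain — cannot bind it (Principle A).
— Noah's boss: subject of the clause headed by 'convince'; c-commands the reflexive within its binding domain — allowed (Principle A).
— Tom: possessor inside the object DP of the clause headed by 'fired'; does not c-command the reflexive — cannot bind it (Principle A).

Noah's boss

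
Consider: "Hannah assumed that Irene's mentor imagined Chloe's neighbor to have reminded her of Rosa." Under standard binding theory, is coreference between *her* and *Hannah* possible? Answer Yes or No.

Yes

*Hannah* is an R-expression; Principle C requires it to be free (not bound by any c-commanding expression).
— her: object of the clause headed by 'reminded'; the pronoun does not c-command the R-expression — coreference allowed.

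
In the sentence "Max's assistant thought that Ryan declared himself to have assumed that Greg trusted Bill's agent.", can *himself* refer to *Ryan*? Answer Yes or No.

*himself* is a reflexive; Principle A requires it to be bound within its binding domain — the clause headed by 'declared'.
— Ryan: subject of the clause headed by 'declared'; c-commands the reflexive within its binding domain — allowed (Principle A).

Yes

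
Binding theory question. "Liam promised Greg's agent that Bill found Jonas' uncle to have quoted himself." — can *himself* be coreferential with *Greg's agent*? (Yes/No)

No

*himself* is a reflexive; Principle A requires it to be bound within its binding domain — the clause headed by 'quoted'.
— Greg's agent: object of the matrix clause; c-commands the reflexive but lies outside its binding domain — cannot bind it (Principle A).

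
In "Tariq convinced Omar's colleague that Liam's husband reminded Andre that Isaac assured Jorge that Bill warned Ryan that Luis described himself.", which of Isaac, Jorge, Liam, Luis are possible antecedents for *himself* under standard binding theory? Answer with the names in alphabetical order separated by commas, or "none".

Luis

*himself* is a reflexive; Principle A requires it to be bound within its binding domain — the clause headed by 'described'.
— Isaac: subject of the clause headed by 'assured'; c-commands the reflexive but lies outside its binding domain — cannot bind it (Principle A).
— Jorge: object of the clause headed by 'assured'; c-commands the reflexive but lies outside its binding domain — cannot bind it (Principle A).
— Liam: possessor inside the subject DP of the clause headed by 'reminded'; does not c-command the reflexive — cannot bind it (Principle A).
— Luis: subject of the clause headed by 'described'; c-commands the reflexive within its binding domain — allowed (Principle A).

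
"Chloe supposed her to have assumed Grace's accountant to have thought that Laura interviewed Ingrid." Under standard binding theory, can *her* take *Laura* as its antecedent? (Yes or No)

No

*her* is a pronoun; Principle B requires it to be free in its binding domain — the matrix clause.
— Laura: subject of the clause headed by 'interviewed'; is c-commanded by the pronoun; coreference would bind this R-expression — blocked (Principle C).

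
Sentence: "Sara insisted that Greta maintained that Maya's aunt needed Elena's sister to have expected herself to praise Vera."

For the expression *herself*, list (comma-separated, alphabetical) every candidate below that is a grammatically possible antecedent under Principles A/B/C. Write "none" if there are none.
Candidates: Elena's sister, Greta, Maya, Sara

Elena's sister

*herself* is a reflexive; Principle A requires it to be bound within its binding domain — the clause headed by 'expected'.
— Elena's sister: subject of the clause headed by 'expected'; c-commands the reflexive within its binding domain — allowed (Principle A).
— Greta: subject of the clause headed by 'maintained'; c-commands the reflexive but lies outside its binding domain — cannot bind it (Principle A).
— Maya: possessor inside the subject DP of the clause headed by 'needed'; does not c-command the reflexive — cannot bind it (Principle A).
— Sara: subject of the matrix clause; c-commands the reflexive but lies outside its binding domain — cannot bind it (Principle A).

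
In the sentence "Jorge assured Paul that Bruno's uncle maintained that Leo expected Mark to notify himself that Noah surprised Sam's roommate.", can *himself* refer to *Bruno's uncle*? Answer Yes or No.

*himself* is a reflexive; Principle A requires it to be bound within its binding domain — the clause headed by 'notify'.
— Bruno's uncle: subject of the clause headed by 'maintained'; c-commands the reflexive but lies outside its binding domain — cannot bind it (Principle A).

No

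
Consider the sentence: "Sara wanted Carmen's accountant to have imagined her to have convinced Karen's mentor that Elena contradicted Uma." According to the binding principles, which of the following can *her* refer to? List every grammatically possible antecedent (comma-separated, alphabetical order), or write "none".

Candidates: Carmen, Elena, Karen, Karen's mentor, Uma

*her* is a pronoun; Principle B requires it to be free in its binding domain — the clause headed by 'imagined'.
— Carmen: possessor inside the subject DP of the clause headed by 'imagined'; does not c-command the pronoun — Principle B does not apply; allowed.
— Elena: subject of the clause headed by 'contradicted'; is c-commanded by the pronoun; coreference would bind this R-expression — blocked (Principle C).
— Karen: possessor inside the object DP of the clause headed by 'convinced'; is c-commanded by the pronoun; coreference would bind this R-expression — blocked (Principle C).
— Karen's mentor: object of the clause headed by 'convinced'; is c-commanded by the pronoun; coreference would bind this R-expression — blocked (Principle C).
— Uma: object of the clause headed by 'contradicted'; is c-commanded by the pronoun; coreference would bind this R-expression — blocked (Principle C).

Carmen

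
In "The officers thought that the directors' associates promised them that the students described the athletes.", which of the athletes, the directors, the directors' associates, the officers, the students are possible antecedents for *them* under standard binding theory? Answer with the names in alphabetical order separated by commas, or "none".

*them* is a pronoun; Principle B requires it to be free in its binding domain — the clause headed by 'promised'.
— the athletes: object of the clause headed by 'described'; is c-commanded by the pronoun; coreference would bind this R-expression — blocked (Principle C).
— the directors: possessor inside the subject DP of the clause headed by 'promised'; does not c-command the pronoun — Principle B does not apply; allowed.
— the directors' associates: subject of the clause headed by 'promised'; c-commands the pronoun within its binding domain — blocked (Principle B).
— the officers: subject of the matrix clause; c-commands the pronoun but lies outside its binding domain — allowed.
— the students: subject of the clause headed by 'described'; is c-commanded by the pronoun; coreference would bind this R-expression — blocked (Principle C).

the directors, the officers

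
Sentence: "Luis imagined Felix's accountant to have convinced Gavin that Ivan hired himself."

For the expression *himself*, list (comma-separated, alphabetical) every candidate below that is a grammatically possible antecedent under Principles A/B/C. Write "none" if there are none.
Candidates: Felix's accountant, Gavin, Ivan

Ivan

*himself* is a reflexive; Principle A requires it to be bound within its binding domain — the clause headed by 'hired'.
— Felix's accountant: subject of the clause headed by 'convinced'; c-commands the reflexive but lies outside its binding domain — cannot bind it (Principle A).
— Gavin: object of the clause headed by 'convinced'; c-commands the reflexive but lies outside its binding domain — cannot bind it (Principle A).
— Ivan: subject of the clause headed by 'hired'; c-commands the reflexive within its binding domain — allowed (Principle A).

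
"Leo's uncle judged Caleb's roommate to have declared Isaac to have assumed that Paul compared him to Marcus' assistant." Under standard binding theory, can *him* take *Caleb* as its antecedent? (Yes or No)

Yes

*him* is a pronoun; Principle B requires it to be free in its binding domain — the clause headed by 'compared'.
— Caleb: possessor inside the subject DP of the clause headed by 'declared'; does not c-command the pronoun — Principle B does not apply; allowed.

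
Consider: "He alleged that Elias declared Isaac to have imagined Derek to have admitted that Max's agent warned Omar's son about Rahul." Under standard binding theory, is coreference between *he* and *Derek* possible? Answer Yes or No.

No

*Derek* is an R-expression; Principle C requires it to be free (not bound by any c-commanding expression).
— he: subject of the matrix clause; the pronoun c-commands the R-expression — coreference blocked (Principle C).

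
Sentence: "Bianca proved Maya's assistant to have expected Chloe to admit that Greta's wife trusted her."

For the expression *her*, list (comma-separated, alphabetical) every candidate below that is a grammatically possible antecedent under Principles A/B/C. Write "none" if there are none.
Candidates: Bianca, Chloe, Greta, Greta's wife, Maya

*her* is a pronoun; Principle B requires it to be free in its binding domain — the clause headed by 'trusted'.
— Bianca: subject of the matrix clause; c-commands the pronoun but lies outside its binding domain — allowed.
— Chloe: subject of the clause headed by 'admit'; c-commands the pronoun but lies outside its binding domain — allowed.
— Greta: possessor inside the subject DP of the clause headed by 'trusted'; does not c-command the pronoun — Principle B does not apply; allowed.
— Greta's wife: subject of the clause headed by 'trusted'; c-commands the pronoun within its binding domain — blocked (Principle B).
— Maya: possessor inside the subject DP of the clause headed by 'expected'; does not c-command the pronoun — Principle B does not apply; allowed.

Bianca, Chloe, Greta, Maya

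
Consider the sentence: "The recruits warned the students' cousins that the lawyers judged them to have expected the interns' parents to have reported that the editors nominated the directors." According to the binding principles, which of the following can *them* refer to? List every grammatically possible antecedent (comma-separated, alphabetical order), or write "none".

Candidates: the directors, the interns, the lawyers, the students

the students

*them* is a pronoun; Principle B requires it to be free in its binding domain — the clause headed by 'judged'.
— the directors: object of the clause headed by 'nominated'; is c-commanded by the pronoun; coreference would bind this R-expression — blocked (Principle C).
— the interns: possessor inside the subject DP of the clause headed by 'reported'; is c-commanded by the pronoun; coreference would bind this R-expression — blocked (Principle C).
— the lawyers: subject of the clause headed by 'judged'; c-commands the pronoun within its binding domain — blocked (Principle B).
— the students: possessor inside the object DP of the matrix clause; does not c-command the pronoun — Principle B does not apply; allowed.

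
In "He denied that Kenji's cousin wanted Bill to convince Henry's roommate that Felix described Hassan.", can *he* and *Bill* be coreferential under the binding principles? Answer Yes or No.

No

*Bill* is an R-expression; Principle C requires it to be free (not bound by any c-commanding expression).
— he: subject of the matrix clause; the pronoun c-commands the R-expression — coreference blocked (Principle C).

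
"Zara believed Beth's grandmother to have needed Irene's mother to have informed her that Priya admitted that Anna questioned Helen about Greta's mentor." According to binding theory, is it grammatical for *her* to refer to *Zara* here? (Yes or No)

*Zara* is an R-expression; Principle C requires it to be free (not bound by any c-commanding expression).
— her: object of the clause headed by 'informed'; the pronoun does not c-command the R-expression — coreference allowed.

Yes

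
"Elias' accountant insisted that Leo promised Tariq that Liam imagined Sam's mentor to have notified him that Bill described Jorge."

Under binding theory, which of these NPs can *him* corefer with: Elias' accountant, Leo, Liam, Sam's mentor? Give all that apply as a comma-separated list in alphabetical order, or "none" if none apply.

Elias' accountant, Leo, Liam

*him* is a pronoun; Principle B requires it to be free in its binding domain — the clause headed by 'notified'.
— Elias' accountant: subject of the matrix clause; c-commands the pronoun but lies outside its binding domain — allowed.
— Leo: subject of the clause headed by 'promised'; c-commands the pronoun but lies outside its binding domain — allowed.
— Liam: subject of the clause headed by 'imagined'; c-commands the pronoun but lies outside its binding domain — allowed.
— Sam's mentor: subject of the clause headed by 'notified'; c-commands the pronoun within its binding domain — blocked (Principle B).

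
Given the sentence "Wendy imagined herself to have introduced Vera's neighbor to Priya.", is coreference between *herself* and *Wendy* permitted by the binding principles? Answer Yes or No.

Yes

*herself* is a reflexive; Principle A requires it to be bound within its binding domain — the matrix clause.
— Wendy: subject of the matrix clause; c-commands the reflexive within its binding domain — allowed (Principle A).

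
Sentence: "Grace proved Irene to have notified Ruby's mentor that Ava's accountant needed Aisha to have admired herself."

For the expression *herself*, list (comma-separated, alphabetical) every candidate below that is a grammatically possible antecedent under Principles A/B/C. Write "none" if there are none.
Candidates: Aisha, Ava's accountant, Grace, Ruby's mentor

Aisha

*herself* is a reflexive; Principle A requires it to be bound within its binding domain — the clause headed by 'admired'.
— Aisha: subject of the clause headed by 'admired'; c-commands the reflexive within its binding domain — allowed (Principle A).
— Ava's accountant: subject of the clause headed by 'needed'; c-commands the reflexive but lies outside its binding domain — cannot bind it (Principle A).
— Grace: subject of the matrix clause; c-commands the reflexive but lies outside its binding domain — cannot bind it (Principle A).
— Ruby's mentor: object of the clause headed by 'notified'; c-commands the reflexive but lies outside its binding domain — cannot bind it (Principle A).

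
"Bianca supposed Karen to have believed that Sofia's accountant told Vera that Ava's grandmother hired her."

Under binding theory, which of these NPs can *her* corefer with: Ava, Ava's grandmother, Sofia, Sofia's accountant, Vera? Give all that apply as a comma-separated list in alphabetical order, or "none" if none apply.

Ava, Sofia, Sofia's accountant, Vera

*her* is a pronoun; Principle B requires it to be free in its binding domain — the clause headed by 'hired'.
— Ava: possessor inside the subject DP of the clause headed by 'hired'; does not c-command the pronoun — Principle B does not apply; allowed.
— Ava's grandmother: subject of the clause headed by 'hired'; c-commands the pronoun within its binding domain — blocked (Principle B).
— Sofia: possessor inside the subject DP of the clause headed by 'told'; does not c-command the pronoun — Principle B does not apply; allowed.
— Sofia's accountant: subject of the clause headed by 'told'; c-commands the pronoun but lies outside its binding domain — allowed.
— Vera: object of the clause headed by 'told'; c-commands the pronoun but lies outside its binding domain — allowed.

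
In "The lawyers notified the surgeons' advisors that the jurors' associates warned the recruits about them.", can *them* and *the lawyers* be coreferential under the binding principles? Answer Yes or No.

Yes

*the lawyers* is an R-expression; Principle C requires it to be free (not bound by any c-commanding expression).
— them: second object of the clause headed by 'warned'; the pronoun does not c-command the R-expression — coreference allowed.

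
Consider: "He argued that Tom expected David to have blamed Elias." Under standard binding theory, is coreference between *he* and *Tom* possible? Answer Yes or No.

No

*Tom* is an R-expression; Principle C requires it to be free (not bound by any c-commanding expression).
— he: subject of the matrix clause; the pronoun c-commands the R-expression — coreference blocked (Principle C).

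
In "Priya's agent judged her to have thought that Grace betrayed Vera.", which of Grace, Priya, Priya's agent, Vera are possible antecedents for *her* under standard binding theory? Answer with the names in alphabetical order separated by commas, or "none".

Priya

*her* is a pronoun; Principle B requires it to be free in its binding domain — the matrix clause.
— Grace: subject of the clause headed by 'betrayed'; is c-commanded by the pronoun; coreference would bind this R-expression — blocked (Principle C).
— Priya: possessor inside the subject DP of the matrix clause; does not c-command the pronoun — Principle B does not apply; allowed.
— Priya's agent: subject of the matrix clause; c-commands the pronoun within its binding domain — blocked (Principle B).
— Vera: object of the clause headed by 'betrayed'; is c-commanded by the pronoun; coreference would bind this R-expression — blocked (Principle C).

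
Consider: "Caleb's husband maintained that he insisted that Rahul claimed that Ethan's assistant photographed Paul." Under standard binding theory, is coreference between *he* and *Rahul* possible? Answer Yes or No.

*Rahul* is an R-expression; Principle C requires it to be free (not bound by any c-commanding expression).
— he: subject of the clause headed by 'insisted'; the pronoun c-commands the R-expression — coreference blocked (Principle C).

No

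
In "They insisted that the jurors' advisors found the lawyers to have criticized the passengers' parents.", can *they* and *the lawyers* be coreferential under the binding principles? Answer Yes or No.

*the lawyers* is an R-expression; Principle C requires it to be free (not bound by any c-commanding expression).
— they: subject of the matrix clause; the pronoun c-commands the R-expression — coreference blocked (Principle C).

No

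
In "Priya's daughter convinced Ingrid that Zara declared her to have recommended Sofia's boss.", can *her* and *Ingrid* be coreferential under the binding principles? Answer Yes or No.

*Ingrid* is an R-expression; Principle C requires it to be free (not bound by any c-commanding expression).
— her: subject of the clause headed by 'recommended'; the pronoun does not c-command the R-expression — coreference allowed.

Yes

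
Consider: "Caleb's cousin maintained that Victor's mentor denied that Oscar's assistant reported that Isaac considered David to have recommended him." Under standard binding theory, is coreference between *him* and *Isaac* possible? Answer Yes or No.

*Isaac* is an R-expression; Principle C requires it to be free (not bound by any c-commanding expression).
— him: object of the clause headed by 'recommended'; the pronoun does not c-command the R-expression — coreference allowed.

Yes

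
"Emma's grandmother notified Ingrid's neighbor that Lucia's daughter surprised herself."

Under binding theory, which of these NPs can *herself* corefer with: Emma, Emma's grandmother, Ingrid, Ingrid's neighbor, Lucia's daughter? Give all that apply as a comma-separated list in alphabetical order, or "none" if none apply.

*herself* is a reflexive; Principle A requires it to be bound within its binding domain — the clause headed by 'surprised'.
— Emma: possessor inside the subject DP of the matrix clause; does not c-command the reflexive — cannot bind it (Principle A).
— Emma's grandmother: subject of the matrix clause; c-commands the reflexive but lies outside its binding domain — cannot bind it (Principle A).
— Ingrid: possessor inside the object DP of the matrix clause; does not c-command the reflexive — cannot bind it (Principle A).
— Ingrid's neighbor: object of the matrix clause; c-commands the reflexive but lies outside its binding domain — cannot bind it (Principle A).
— Lucia's daughter: subject of the clause headed by 'surprised'; c-commands the reflexive within its binding domain — allowed (Principle A).

Lucia's daughter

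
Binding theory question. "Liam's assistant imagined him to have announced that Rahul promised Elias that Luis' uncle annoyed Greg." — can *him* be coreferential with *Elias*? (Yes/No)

No

*him* is a pronoun; Principle B requires it to be free in its binding domain — the matrix clause.
— Elias: object of the clause headed by 'promised'; is c-commanded by the pronoun; coreference would bind this R-expression — blocked (Principle C).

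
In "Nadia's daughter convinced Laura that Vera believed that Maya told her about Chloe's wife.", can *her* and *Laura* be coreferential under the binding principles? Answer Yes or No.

*Laura* is an R-expression; Principle C requires it to be free (not bound by any c-commanding expression).
— her: object of the clause headed by 'told'; the pronoun does not c-command the R-expression — coreference allowed.

Yes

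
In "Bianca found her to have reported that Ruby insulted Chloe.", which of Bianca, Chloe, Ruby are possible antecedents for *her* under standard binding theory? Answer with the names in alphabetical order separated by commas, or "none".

*her* is a pronoun; Principle B requires it to be free in its binding domain — the matrix clause.
— Bianca: subject of the matrix clause; c-commands the pronoun within its binding domain — blocked (Principle B).
— Chloe: object of the clause headed by 'insulted'; is c-commanded by the pronoun; coreference would bind this R-expression — blocked (Principle C).
— Ruby: subject of the clause headed by 'insulted'; is c-commanded by the pronoun; coreference would bind this R-expression — blocked (Principle C).

none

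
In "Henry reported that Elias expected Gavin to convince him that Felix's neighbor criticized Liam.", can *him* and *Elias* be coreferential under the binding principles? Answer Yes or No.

*Elias* is an R-expression; Principle C requires it to be free (not bound by any c-commanding expression).
— him: object of the clause headed by 'convince'; the pronoun does not c-command the R-expression — coreference allowed.

Yes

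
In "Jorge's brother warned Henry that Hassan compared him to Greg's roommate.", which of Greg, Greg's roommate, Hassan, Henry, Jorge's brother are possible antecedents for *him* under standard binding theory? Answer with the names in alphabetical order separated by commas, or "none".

*him* is a pronoun; Principle B requires it to be free in its binding domain — the clause headed by 'compared'.
— Greg: possessor inside the second object DP of the clause headed by 'compared'; is c-commanded by the pronoun; coreference would bind this R-expression — blocked (Principle C).
— Greg's roommate: second object of the clause headed by 'compared'; is c-commanded by the pronoun; coreference would bind this R-expression — blocked (Principle C).
— Hassan: subject of the clause headed by 'compared'; c-commands the pronoun within its binding domain — blocked (Principle B).
— Henry: object of the matrix clause; c-commands the pronoun but lies outside its binding domain — allowed.
— Jorge's brother: subject of the matrix clause; c-commands the pronoun but lies outside its binding domain — allowed.

Henry, Jorge's brother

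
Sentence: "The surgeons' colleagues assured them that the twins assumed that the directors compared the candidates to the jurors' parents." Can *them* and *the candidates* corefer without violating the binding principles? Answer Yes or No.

*the candidates* is an R-expression; Principle C requires it to be free (not bound by any c-commanding expression).
— them: object of the matrix clause; the pronoun c-commands the R-expression — coreference blocked (Principle C).

No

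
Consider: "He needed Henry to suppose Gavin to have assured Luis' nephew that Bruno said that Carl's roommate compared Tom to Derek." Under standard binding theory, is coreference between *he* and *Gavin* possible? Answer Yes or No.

*Gavin* is an R-expression; Principle C requires it to be free (not bound by any c-commanding expression).
— he: subject of the matrix clause; the pronoun c-commands the R-expression — coreference blocked (Principle C).

No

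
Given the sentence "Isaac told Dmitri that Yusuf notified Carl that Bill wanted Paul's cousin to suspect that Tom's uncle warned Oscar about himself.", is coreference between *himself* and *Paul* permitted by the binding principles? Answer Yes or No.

*himself* is a reflexive; Principle A requires it to be bound within its binding domain — the clause headed by 'warned'.
— Paul: possessor inside the subject DP of the clause headed by 'suspect'; does not c-command the reflexive — cannot bind it (Principle A).

No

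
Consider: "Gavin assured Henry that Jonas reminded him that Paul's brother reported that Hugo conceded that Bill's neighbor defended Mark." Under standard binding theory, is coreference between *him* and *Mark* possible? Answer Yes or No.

No

*Mark* is an R-expression; Principle C requires it to be free (not bound by any c-commanding expression).
— him: object of the clause headed by 'reminded'; the pronoun c-commands the R-expression — coreference blocked (Principle C).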